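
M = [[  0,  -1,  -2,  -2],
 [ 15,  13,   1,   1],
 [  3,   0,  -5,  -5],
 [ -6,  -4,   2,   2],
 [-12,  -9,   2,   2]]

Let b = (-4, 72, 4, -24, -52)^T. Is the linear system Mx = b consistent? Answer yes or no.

yes

Row reduce the augmented matrix [M | b].
Swap R1 ↔ R2
R3 ← R3 − (1/5)·R1: [0, -13/5, -26/5, -26/5, -52/5]
R4 ← R4 + (2/5)·R1: [0, 6/5, 12/5, 12/5, 24/5]
R5 ← R5 + (4/5)·R1: [0, 7/5, 14/5, 14/5, 28/5]
R3 ← R3 − (13/5)·R2: [0, 0, 0, 0, 0]
R4 ← R4 + (6/5)·R2: [0, 0, 0, 0, 0]
R5 ← R5 + (7/5)·R2: [0, 0, 0, 0, 0]
The echelon form has 2 nonzero rows, and every pivot lies in the first 4 columns, so rank(M) = rank([M|b]) = 2.
The system is consistent.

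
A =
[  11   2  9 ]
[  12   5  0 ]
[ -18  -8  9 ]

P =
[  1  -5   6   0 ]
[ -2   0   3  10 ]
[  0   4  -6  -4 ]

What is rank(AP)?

2

First compute AP:
[[  7, -19,  18, -16],
 [  2, -60,  87,  50],
 [ -2, 126, -186, -116]]
Now row reduce the product.
R2 ← R2 − (2/7)·R1: [0, -382/7, 573/7, 382/7]
R3 ← R3 + (2/7)·R1: [0, 844/7, -1266/7, -844/7]
R3 ← R3 + (422/191)·R2: [0, 0, 0, 0]
2 nonzero rows, so rank(AP) = 2.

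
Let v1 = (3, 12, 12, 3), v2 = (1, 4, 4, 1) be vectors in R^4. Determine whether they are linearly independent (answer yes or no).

Form the matrix with these vectors as rows and row reduce.
R2 ← R2 − (1/3)·R1: [0, 0, 0, 0]
1 nonzero row, so the 2 vectors span a space of dimension 1.
Since 1 < 2, the vectors are linearly dependent.

no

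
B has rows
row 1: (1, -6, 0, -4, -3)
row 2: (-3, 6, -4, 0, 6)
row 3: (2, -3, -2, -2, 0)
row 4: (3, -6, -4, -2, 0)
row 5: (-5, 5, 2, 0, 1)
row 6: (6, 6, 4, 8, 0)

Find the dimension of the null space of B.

1

Row reduce to echelon form.
R2 ← R2 + (3)·R1: [0, -12, -4, -12, -3]
R3 ← R3 − (2)·R1: [0, 9, -2, 6, 6]
R4 ← R4 − (3)·R1: [0, 12, -4, 10, 9]
R5 ← R5 + (5)·R1: [0, -25, 2, -20, -14]
R6 ← R6 − (6)·R1: [0, 42, 4, 32, 18]
R3 ← R3 + (3/4)·R2: [0, 0, -5, -3, 15/4]
R4 ← R4 + R2: [0, 0, -8, -2, 6]
R5 ← R5 − (25/12)·R2: [0, 0, 31/3, 5, -31/4]
R6 ← R6 + (7/2)·R2: [0, 0, -10, -10, 15/2]
R4 ← R4 − (8/5)·R3: [0, 0, 0, 14/5, 0]
R5 ← R5 + (31/15)·R3: [0, 0, 0, -6/5, 0]
R6 ← R6 − (2)·R3: [0, 0, 0, -4, 0]
R5 ← R5 + (3/7)·R4: [0, 0, 0, 0, 0]
R6 ← R6 + (10/7)·R4: [0, 0, 0, 0, 0]
4 nonzero rows, so rank(B) = 4.
B has 5 columns; by rank–nullity, nullity = 5 − 4 = 1.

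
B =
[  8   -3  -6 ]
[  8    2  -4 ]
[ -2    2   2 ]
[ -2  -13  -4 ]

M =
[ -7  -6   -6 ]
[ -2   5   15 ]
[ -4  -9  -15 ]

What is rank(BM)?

First compute BM:
[[-26,  -9,  -3],
 [-44,  -2,  42],
 [  2,   4,  12],
 [ 56, -17, -123]]
Now row reduce the product.
R2 ← R2 − (22/13)·R1: [0, 172/13, 612/13]
R3 ← R3 + (1/13)·R1: [0, 43/13, 153/13]
R4 ← R4 + (28/13)·R1: [0, -473/13, -1683/13]
R3 ← R3 − (1/4)·R2: [0, 0, 0]
R4 ← R4 + (11/4)·R2: [0, 0, 0]
2 nonzero rows, so rank(BM) = 2.

2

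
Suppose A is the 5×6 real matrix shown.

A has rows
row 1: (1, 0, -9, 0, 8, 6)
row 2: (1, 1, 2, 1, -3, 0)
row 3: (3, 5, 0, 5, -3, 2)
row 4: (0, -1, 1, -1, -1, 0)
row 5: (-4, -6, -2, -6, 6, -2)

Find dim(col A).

3

Row reduce to echelon form.
R2 ← R2 − R1: [0, 1, 11, 1, -11, -6]
R3 ← R3 − (3)·R1: [0, 5, 27, 5, -27, -16]
R5 ← R5 + (4)·R1: [0, -6, -38, -6, 38, 22]
R3 ← R3 − (5)·R2: [0, 0, -28, 0, 28, 14]
R4 ← R4 + R2: [0, 0, 12, 0, -12, -6]
R5 ← R5 + (6)·R2: [0, 0, 28, 0, -28, -14]
R4 ← R4 + (3/7)·R3: [0, 0, 0, 0, 0, 0]
R5 ← R5 + R3: [0, 0, 0, 0, 0, 0]
Echelon form has 3 nonzero rows, so rank(A) = 3.
The column space has dimension equal to the rank: 3.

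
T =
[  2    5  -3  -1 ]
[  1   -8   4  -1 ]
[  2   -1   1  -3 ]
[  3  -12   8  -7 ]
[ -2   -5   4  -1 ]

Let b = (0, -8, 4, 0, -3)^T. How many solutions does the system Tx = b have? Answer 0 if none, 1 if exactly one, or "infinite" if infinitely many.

0

Row reduce the augmented matrix [T | b].
R2 ← R2 − (1/2)·R1: [0, -21/2, 11/2, -1/2, -8]
R3 ← R3 − R1: [0, -6, 4, -2, 4]
R4 ← R4 − (3/2)·R1: [0, -39/2, 25/2, -11/2, 0]
R5 ← R5 + R1: [0, 0, 1, -2, -3]
R3 ← R3 − (4/7)·R2: [0, 0, 6/7, -12/7, 60/7]
R4 ← R4 − (13/7)·R2: [0, 0, 16/7, -32/7, 104/7]
R4 ← R4 − (8/3)·R3: [0, 0, 0, 0, -8]
R5 ← R5 − (7/6)·R3: [0, 0, 0, 0, -13]
R5 ← R5 − (13/8)·R4: [0, 0, 0, 0, 0]
The echelon form has 4 nonzero rows; the last pivot sits in the augmented column, so rank(T) = 3 but rank([T|b]) = 4.
Since the ranks differ, the system is inconsistent.
It has no solutions.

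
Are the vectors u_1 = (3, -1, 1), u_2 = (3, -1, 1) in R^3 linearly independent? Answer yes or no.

Form the matrix with these vectors as rows and row reduce.
R2 ← R2 − R1: [0, 0, 0]
1 nonzero row, so the 2 vectors span a space of dimension 1.
Since 1 < 2, the vectors are linearly dependent.

no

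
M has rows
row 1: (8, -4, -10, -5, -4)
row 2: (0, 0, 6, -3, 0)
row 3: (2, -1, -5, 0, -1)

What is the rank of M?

2

Row reduce to echelon form.
R3 ← R3 − (1/4)·R1: [0, 0, -5/2, 5/4, 0]
R3 ← R3 + (5/12)·R2: [0, 0, 0, 0, 0]
Echelon form has 2 nonzero rows, so rank(M) = 2.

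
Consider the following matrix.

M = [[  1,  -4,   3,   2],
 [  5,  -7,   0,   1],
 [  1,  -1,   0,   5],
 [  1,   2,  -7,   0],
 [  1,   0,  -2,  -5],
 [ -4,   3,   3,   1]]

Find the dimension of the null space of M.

0

Row reduce to echelon form.
R2 ← R2 − (5)·R1: [0, 13, -15, -9]
R3 ← R3 − R1: [0, 3, -3, 3]
R4 ← R4 − R1: [0, 6, -10, -2]
R5 ← R5 − R1: [0, 4, -5, -7]
R6 ← R6 + (4)·R1: [0, -13, 15, 9]
R3 ← R3 − (3/13)·R2: [0, 0, 6/13, 66/13]
R4 ← R4 − (6/13)·R2: [0, 0, -40/13, 28/13]
R5 ← R5 − (4/13)·R2: [0, 0, -5/13, -55/13]
R6 ← R6 + R2: [0, 0, 0, 0]
R4 ← R4 + (20/3)·R3: [0, 0, 0, 36]
R5 ← R5 + (5/6)·R3: [0, 0, 0, 0]
4 nonzero rows, so rank(M) = 4.
M has 4 columns; by rank–nullity, nullity = 4 − 4 = 0.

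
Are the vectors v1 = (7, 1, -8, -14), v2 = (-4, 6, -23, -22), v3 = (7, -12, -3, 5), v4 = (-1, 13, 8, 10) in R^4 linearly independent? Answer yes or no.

yes

Form the matrix with these vectors as rows and row reduce.
R2 ← R2 + (4/7)·R1: [0, 46/7, -193/7, -30]
R3 ← R3 − R1: [0, -13, 5, 19]
R4 ← R4 + (1/7)·R1: [0, 92/7, 48/7, 8]
R3 ← R3 + (91/46)·R2: [0, 0, -2279/46, -928/23]
R4 ← R4 − (2)·R2: [0, 0, 62, 68]
R4 ← R4 + (2852/2279)·R3: [0, 0, 0, 39900/2279]
4 nonzero rows, so the 4 vectors span a space of dimension 4.
Since 4 = 4, the vectors are linearly independent.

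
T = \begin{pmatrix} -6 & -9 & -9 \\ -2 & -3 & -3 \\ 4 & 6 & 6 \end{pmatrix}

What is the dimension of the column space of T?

1

Row reduce to echelon form.
R2 ← R2 − (1/3)·R1: [0, 0, 0]
R3 ← R3 + (2/3)·R1: [0, 0, 0]
Echelon form has 1 nonzero row, so rank(T) = 1.
The column space has dimension equal to the rank: 1.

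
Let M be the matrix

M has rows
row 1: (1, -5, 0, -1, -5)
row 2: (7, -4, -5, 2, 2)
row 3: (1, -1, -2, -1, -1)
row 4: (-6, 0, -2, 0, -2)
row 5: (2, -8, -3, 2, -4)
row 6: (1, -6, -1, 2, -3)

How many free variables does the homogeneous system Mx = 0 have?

Row reduce to echelon form.
R2 ← R2 − (7)·R1: [0, 31, -5, 9, 37]
R3 ← R3 − R1: [0, 4, -2, 0, 4]
R4 ← R4 + (6)·R1: [0, -30, -2, -6, -32]
R5 ← R5 − (2)·R1: [0, 2, -3, 4, 6]
R6 ← R6 − R1: [0, -1, -1, 3, 2]
R3 ← R3 − (4/31)·R2: [0, 0, -42/31, -36/31, -24/31]
R4 ← R4 + (30/31)·R2: [0, 0, -212/31, 84/31, 118/31]
R5 ← R5 − (2/31)·R2: [0, 0, -83/31, 106/31, 112/31]
R6 ← R6 + (1/31)·R2: [0, 0, -36/31, 102/31, 99/31]
R4 ← R4 − (106/21)·R3: [0, 0, 0, 60/7, 54/7]
R5 ← R5 − (83/42)·R3: [0, 0, 0, 40/7, 36/7]
R6 ← R6 − (6/7)·R3: [0, 0, 0, 30/7, 27/7]
R5 ← R5 − (2/3)·R4: [0, 0, 0, 0, 0]
R6 ← R6 − (1/2)·R4: [0, 0, 0, 0, 0]
4 nonzero rows, so rank(M) = 4.
M has 5 columns; by rank–nullity, nullity = 5 − 4 = 1.

1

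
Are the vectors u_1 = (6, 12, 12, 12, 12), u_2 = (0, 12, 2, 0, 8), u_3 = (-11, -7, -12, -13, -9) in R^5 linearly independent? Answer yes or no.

Form the matrix with these vectors as rows and row reduce.
R3 ← R3 + (11/6)·R1: [0, 15, 10, 9, 13]
R3 ← R3 − (5/4)·R2: [0, 0, 15/2, 9, 3]
3 nonzero rows, so the 3 vectors span a space of dimension 3.
Since 3 = 3, the vectors are linearly independent.

yes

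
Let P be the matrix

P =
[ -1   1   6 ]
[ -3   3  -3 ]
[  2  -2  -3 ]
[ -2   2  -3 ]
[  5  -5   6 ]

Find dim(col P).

Row reduce to echelon form.
R2 ← R2 − (3)·R1: [0, 0, -21]
R3 ← R3 + (2)·R1: [0, 0, 9]
R4 ← R4 − (2)·R1: [0, 0, -15]
R5 ← R5 + (5)·R1: [0, 0, 36]
R3 ← R3 + (3/7)·R2: [0, 0, 0]
R4 ← R4 − (5/7)·R2: [0, 0, 0]
R5 ← R5 + (12/7)·R2: [0, 0, 0]
Echelon form has 2 nonzero rows, so rank(P) = 2.
The column space has dimension equal to the rank: 2.

2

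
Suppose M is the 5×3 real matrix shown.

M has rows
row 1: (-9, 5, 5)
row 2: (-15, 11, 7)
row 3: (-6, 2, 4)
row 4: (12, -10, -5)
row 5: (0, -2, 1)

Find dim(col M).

2

Row reduce to echelon form.
R2 ← R2 − (5/3)·R1: [0, 8/3, -4/3]
R3 ← R3 − (2/3)·R1: [0, -4/3, 2/3]
R4 ← R4 + (4/3)·R1: [0, -10/3, 5/3]
R3 ← R3 + (1/2)·R2: [0, 0, 0]
R4 ← R4 + (5/4)·R2: [0, 0, 0]
R5 ← R5 + (3/4)·R2: [0, 0, 0]
Echelon form has 2 nonzero rows, so rank(M) = 2.
The column space has dimension equal to the rank: 2.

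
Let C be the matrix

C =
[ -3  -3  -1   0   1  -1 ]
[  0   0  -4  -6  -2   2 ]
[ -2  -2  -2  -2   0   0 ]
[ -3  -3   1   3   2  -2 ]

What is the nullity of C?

Row reduce to echelon form.
R3 ← R3 − (2/3)·R1: [0, 0, -4/3, -2, -2/3, 2/3]
R4 ← R4 − R1: [0, 0, 2, 3, 1, -1]
R3 ← R3 − (1/3)·R2: [0, 0, 0, 0, 0, 0]
R4 ← R4 + (1/2)·R2: [0, 0, 0, 0, 0, 0]
2 nonzero rows, so rank(C) = 2.
C has 6 columns; by rank–nullity, nullity = 6 − 2 = 4.

4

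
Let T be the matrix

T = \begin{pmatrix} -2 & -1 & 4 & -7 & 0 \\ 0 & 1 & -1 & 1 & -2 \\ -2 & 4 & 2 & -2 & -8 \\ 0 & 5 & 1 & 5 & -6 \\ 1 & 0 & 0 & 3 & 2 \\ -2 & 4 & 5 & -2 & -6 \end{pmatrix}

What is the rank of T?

3

Row reduce to echelon form.
R3 ← R3 − R1: [0, 5, -2, 5, -8]
R5 ← R5 + (1/2)·R1: [0, -1/2, 2, -1/2, 2]
R6 ← R6 − R1: [0, 5, 1, 5, -6]
R3 ← R3 − (5)·R2: [0, 0, 3, 0, 2]
R4 ← R4 − (5)·R2: [0, 0, 6, 0, 4]
R5 ← R5 + (1/2)·R2: [0, 0, 3/2, 0, 1]
R6 ← R6 − (5)·R2: [0, 0, 6, 0, 4]
R4 ← R4 − (2)·R3: [0, 0, 0, 0, 0]
R5 ← R5 − (1/2)·R3: [0, 0, 0, 0, 0]
R6 ← R6 − (2)·R3: [0, 0, 0, 0, 0]
Echelon form has 3 nonzero rows, so rank(T) = 3.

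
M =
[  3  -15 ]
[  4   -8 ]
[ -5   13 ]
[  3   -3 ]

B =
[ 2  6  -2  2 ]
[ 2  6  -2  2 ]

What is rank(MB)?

1

First compute MB:
[[-24, -72,  24, -24],
 [ -8, -24,   8,  -8],
 [ 16,  48, -16,  16],
 [  0,   0,   0,   0]]
Now row reduce the product.
R2 ← R2 − (1/3)·R1: [0, 0, 0, 0]
R3 ← R3 + (2/3)·R1: [0, 0, 0, 0]
1 nonzero row, so rank(MB) = 1.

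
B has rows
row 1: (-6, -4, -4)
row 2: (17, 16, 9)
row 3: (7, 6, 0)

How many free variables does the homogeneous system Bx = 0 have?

Row reduce to echelon form.
R2 ← R2 + (17/6)·R1: [0, 14/3, -7/3]
R3 ← R3 + (7/6)·R1: [0, 4/3, -14/3]
R3 ← R3 − (2/7)·R2: [0, 0, -4]
3 nonzero rows, so rank(B) = 3.
B has 3 columns; by rank–nullity, nullity = 3 − 3 = 0.

0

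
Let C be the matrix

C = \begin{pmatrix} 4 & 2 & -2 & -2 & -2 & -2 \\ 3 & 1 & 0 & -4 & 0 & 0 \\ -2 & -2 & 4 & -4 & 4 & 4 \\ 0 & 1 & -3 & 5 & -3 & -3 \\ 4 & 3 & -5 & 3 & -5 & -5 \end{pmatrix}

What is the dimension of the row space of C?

2

Row reduce to echelon form.
R2 ← R2 − (3/4)·R1: [0, -1/2, 3/2, -5/2, 3/2, 3/2]
R3 ← R3 + (1/2)·R1: [0, -1, 3, -5, 3, 3]
R5 ← R5 − R1: [0, 1, -3, 5, -3, -3]
R3 ← R3 − (2)·R2: [0, 0, 0, 0, 0, 0]
R4 ← R4 + (2)·R2: [0, 0, 0, 0, 0, 0]
R5 ← R5 + (2)·R2: [0, 0, 0, 0, 0, 0]
Echelon form has 2 nonzero rows, so rank(C) = 2.
The row space has dimension equal to the rank: 2.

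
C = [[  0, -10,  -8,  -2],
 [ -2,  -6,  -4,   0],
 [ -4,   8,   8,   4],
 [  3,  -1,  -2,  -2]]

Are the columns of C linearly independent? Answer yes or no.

no

Row reduce C to echelon form.
Swap R1 ↔ R2
R3 ← R3 − (2)·R1: [0, 20, 16, 4]
R4 ← R4 + (3/2)·R1: [0, -10, -8, -2]
R3 ← R3 + (2)·R2: [0, 0, 0, 0]
R4 ← R4 − R2: [0, 0, 0, 0]
2 pivots among 4 columns.
Only 2 < 4 pivot columns, so the columns are linearly dependent.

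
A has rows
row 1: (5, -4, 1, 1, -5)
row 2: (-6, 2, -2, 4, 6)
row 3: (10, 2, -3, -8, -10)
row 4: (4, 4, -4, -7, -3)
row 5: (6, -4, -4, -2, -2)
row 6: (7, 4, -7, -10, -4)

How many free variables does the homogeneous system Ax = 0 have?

1

Row reduce to echelon form.
R2 ← R2 + (6/5)·R1: [0, -14/5, -4/5, 26/5, 0]
R3 ← R3 − (2)·R1: [0, 10, -5, -10, 0]
R4 ← R4 − (4/5)·R1: [0, 36/5, -24/5, -39/5, 1]
R5 ← R5 − (6/5)·R1: [0, 4/5, -26/5, -16/5, 4]
R6 ← R6 − (7/5)·R1: [0, 48/5, -42/5, -57/5, 3]
R3 ← R3 + (25/7)·R2: [0, 0, -55/7, 60/7, 0]
R4 ← R4 + (18/7)·R2: [0, 0, -48/7, 39/7, 1]
R5 ← R5 + (2/7)·R2: [0, 0, -38/7, -12/7, 4]
R6 ← R6 + (24/7)·R2: [0, 0, -78/7, 45/7, 3]
R4 ← R4 − (48/55)·R3: [0, 0, 0, -21/11, 1]
R5 ← R5 − (38/55)·R3: [0, 0, 0, -84/11, 4]
R6 ← R6 − (78/55)·R3: [0, 0, 0, -63/11, 3]
R5 ← R5 − (4)·R4: [0, 0, 0, 0, 0]
R6 ← R6 − (3)·R4: [0, 0, 0, 0, 0]
4 nonzero rows, so rank(A) = 4.
A has 5 columns; by rank–nullity, nullity = 5 − 4 = 1.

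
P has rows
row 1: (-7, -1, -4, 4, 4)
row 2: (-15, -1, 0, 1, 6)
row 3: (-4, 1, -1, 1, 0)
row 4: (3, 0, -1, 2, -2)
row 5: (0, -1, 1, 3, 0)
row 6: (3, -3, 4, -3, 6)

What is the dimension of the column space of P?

Row reduce to echelon form.
R2 ← R2 − (15/7)·R1: [0, 8/7, 60/7, -53/7, -18/7]
R3 ← R3 − (4/7)·R1: [0, 11/7, 9/7, -9/7, -16/7]
R4 ← R4 + (3/7)·R1: [0, -3/7, -19/7, 26/7, -2/7]
R6 ← R6 + (3/7)·R1: [0, -24/7, 16/7, -9/7, 54/7]
R3 ← R3 − (11/8)·R2: [0, 0, -21/2, 73/8, 5/4]
R4 ← R4 + (3/8)·R2: [0, 0, 1/2, 7/8, -5/4]
R5 ← R5 + (7/8)·R2: [0, 0, 17/2, -29/8, -9/4]
R6 ← R6 + (3)·R2: [0, 0, 28, -24, 0]
R4 ← R4 + (1/21)·R3: [0, 0, 0, 55/42, -25/21]
R5 ← R5 + (17/21)·R3: [0, 0, 0, 79/21, -26/21]
R6 ← R6 + (8/3)·R3: [0, 0, 0, 1/3, 10/3]
R5 ← R5 − (158/55)·R4: [0, 0, 0, 0, 24/11]
R6 ← R6 − (14/55)·R4: [0, 0, 0, 0, 40/11]
R6 ← R6 − (5/3)·R5: [0, 0, 0, 0, 0]
Echelon form has 5 nonzero rows, so rank(P) = 5.
The column space has dimension equal to the rank: 5.

5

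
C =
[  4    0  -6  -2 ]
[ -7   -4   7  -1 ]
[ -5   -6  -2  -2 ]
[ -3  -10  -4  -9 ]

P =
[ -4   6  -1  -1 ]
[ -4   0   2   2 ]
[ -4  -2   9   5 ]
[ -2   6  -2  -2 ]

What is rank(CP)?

First compute CP:
[[ 12,  24, -54, -30],
 [ 18, -62,  64,  36],
 [ 56, -38, -21, -13],
 [ 86, -64, -35, -19]]
Now row reduce the product.
R2 ← R2 − (3/2)·R1: [0, -98, 145, 81]
R3 ← R3 − (14/3)·R1: [0, -150, 231, 127]
R4 ← R4 − (43/6)·R1: [0, -236, 352, 196]
R3 ← R3 − (75/49)·R2: [0, 0, 444/49, 148/49]
R4 ← R4 − (118/49)·R2: [0, 0, 138/49, 46/49]
R4 ← R4 − (23/74)·R3: [0, 0, 0, 0]
3 nonzero rows, so rank(CP) = 3.

3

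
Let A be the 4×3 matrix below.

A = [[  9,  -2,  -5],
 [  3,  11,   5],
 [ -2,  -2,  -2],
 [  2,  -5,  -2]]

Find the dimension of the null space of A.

0

Row reduce to echelon form.
R2 ← R2 − (1/3)·R1: [0, 35/3, 20/3]
R3 ← R3 + (2/9)·R1: [0, -22/9, -28/9]
R4 ← R4 − (2/9)·R1: [0, -41/9, -8/9]
R3 ← R3 + (22/105)·R2: [0, 0, -12/7]
R4 ← R4 + (41/105)·R2: [0, 0, 12/7]
R4 ← R4 + R3: [0, 0, 0]
3 nonzero rows, so rank(A) = 3.
A has 3 columns; by rank–nullity, nullity = 3 − 3 = 0.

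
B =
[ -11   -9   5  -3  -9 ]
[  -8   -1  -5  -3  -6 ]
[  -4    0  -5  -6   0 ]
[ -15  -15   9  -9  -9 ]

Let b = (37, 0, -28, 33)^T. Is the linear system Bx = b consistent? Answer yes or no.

Row reduce the augmented matrix [B | b].
R2 ← R2 − (8/11)·R1: [0, 61/11, -95/11, -9/11, 6/11, -296/11]
R3 ← R3 − (4/11)·R1: [0, 36/11, -75/11, -54/11, 36/11, -456/11]
R4 ← R4 − (15/11)·R1: [0, -30/11, 24/11, -54/11, 36/11, -192/11]
R3 ← R3 − (36/61)·R2: [0, 0, -105/61, -270/61, 180/61, -1560/61]
R4 ← R4 + (30/61)·R2: [0, 0, -126/61, -324/61, 216/61, -1872/61]
R4 ← R4 − (6/5)·R3: [0, 0, 0, 0, 0, 0]
The echelon form has 3 nonzero rows, and every pivot lies in the first 5 columns, so rank(B) = rank([B|b]) = 3.
The system is consistent.

yes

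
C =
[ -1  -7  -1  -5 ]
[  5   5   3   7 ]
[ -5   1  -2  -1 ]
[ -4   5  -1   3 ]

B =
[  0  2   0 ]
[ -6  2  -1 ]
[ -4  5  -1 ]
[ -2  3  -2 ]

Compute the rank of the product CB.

3

First compute CB:
[[ 56, -36,  18],
 [-56,  56, -22],
 [  4, -21,   3],
 [-32,   6, -10]]
Now row reduce the product.
R2 ← R2 + R1: [0, 20, -4]
R3 ← R3 − (1/14)·R1: [0, -129/7, 12/7]
R4 ← R4 + (4/7)·R1: [0, -102/7, 2/7]
R3 ← R3 + (129/140)·R2: [0, 0, -69/35]
R4 ← R4 + (51/70)·R2: [0, 0, -92/35]
R4 ← R4 − (4/3)·R3: [0, 0, 0]
3 nonzero rows, so rank(CB) = 3.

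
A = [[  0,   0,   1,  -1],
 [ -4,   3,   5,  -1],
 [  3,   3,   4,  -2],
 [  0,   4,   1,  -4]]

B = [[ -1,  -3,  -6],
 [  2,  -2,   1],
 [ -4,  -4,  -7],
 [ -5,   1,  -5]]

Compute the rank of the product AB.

3

First compute AB:
[[  1,  -5,  -2],
 [ -5, -15,  -3],
 [ -3, -33, -33],
 [ 24, -16,  17]]
Now row reduce the product.
R2 ← R2 + (5)·R1: [0, -40, -13]
R3 ← R3 + (3)·R1: [0, -48, -39]
R4 ← R4 − (24)·R1: [0, 104, 65]
R3 ← R3 − (6/5)·R2: [0, 0, -117/5]
R4 ← R4 + (13/5)·R2: [0, 0, 156/5]
R4 ← R4 + (4/3)·R3: [0, 0, 0]
3 nonzero rows, so rank(AB) = 3.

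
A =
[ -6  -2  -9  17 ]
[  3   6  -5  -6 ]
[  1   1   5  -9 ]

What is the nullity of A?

Row reduce to echelon form.
R2 ← R2 + (1/2)·R1: [0, 5, -19/2, 5/2]
R3 ← R3 + (1/6)·R1: [0, 2/3, 7/2, -37/6]
R3 ← R3 − (2/15)·R2: [0, 0, 143/30, -13/2]
3 nonzero rows, so rank(A) = 3.
A has 4 columns; by rank–nullity, nullity = 4 − 3 = 1.

1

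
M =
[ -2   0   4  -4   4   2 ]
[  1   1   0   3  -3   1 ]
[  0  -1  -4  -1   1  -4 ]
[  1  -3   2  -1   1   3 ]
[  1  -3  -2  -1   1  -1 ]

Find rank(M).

3

Row reduce to echelon form.
R2 ← R2 + (1/2)·R1: [0, 1, 2, 1, -1, 2]
R4 ← R4 + (1/2)·R1: [0, -3, 4, -3, 3, 4]
R5 ← R5 + (1/2)·R1: [0, -3, 0, -3, 3, 0]
R3 ← R3 + R2: [0, 0, -2, 0, 0, -2]
R4 ← R4 + (3)·R2: [0, 0, 10, 0, 0, 10]
R5 ← R5 + (3)·R2: [0, 0, 6, 0, 0, 6]
R4 ← R4 + (5)·R3: [0, 0, 0, 0, 0, 0]
R5 ← R5 + (3)·R3: [0, 0, 0, 0, 0, 0]
Echelon form has 3 nonzero rows, so rank(M) = 3.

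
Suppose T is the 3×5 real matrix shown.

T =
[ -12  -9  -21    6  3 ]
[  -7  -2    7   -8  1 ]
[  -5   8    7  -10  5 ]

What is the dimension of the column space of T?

3

Row reduce to echelon form.
R2 ← R2 − (7/12)·R1: [0, 13/4, 77/4, -23/2, -3/4]
R3 ← R3 − (5/12)·R1: [0, 47/4, 63/4, -25/2, 15/4]
R3 ← R3 − (47/13)·R2: [0, 0, -700/13, 378/13, 84/13]
Echelon form has 3 nonzero rows, so rank(T) = 3.
The column space has dimension equal to the rank: 3.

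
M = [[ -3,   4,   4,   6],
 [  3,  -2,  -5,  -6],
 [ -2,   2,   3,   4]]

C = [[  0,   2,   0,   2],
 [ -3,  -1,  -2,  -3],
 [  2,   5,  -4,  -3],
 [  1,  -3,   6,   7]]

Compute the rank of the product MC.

First compute MC:
[[  2,  -8,  12,  12],
 [-10,   1, -12, -15],
 [  4,  -3,   8,   9]]
Now row reduce the product.
R2 ← R2 + (5)·R1: [0, -39, 48, 45]
R3 ← R3 − (2)·R1: [0, 13, -16, -15]
R3 ← R3 + (1/3)·R2: [0, 0, 0, 0]
2 nonzero rows, so rank(MC) = 2.

2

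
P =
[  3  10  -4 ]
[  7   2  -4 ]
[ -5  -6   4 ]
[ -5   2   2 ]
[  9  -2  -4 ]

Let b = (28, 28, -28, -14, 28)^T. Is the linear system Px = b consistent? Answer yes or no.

Row reduce the augmented matrix [P | b].
R2 ← R2 − (7/3)·R1: [0, -64/3, 16/3, -112/3]
R3 ← R3 + (5/3)·R1: [0, 32/3, -8/3, 56/3]
R4 ← R4 + (5/3)·R1: [0, 56/3, -14/3, 98/3]
R5 ← R5 − (3)·R1: [0, -32, 8, -56]
R3 ← R3 + (1/2)·R2: [0, 0, 0, 0]
R4 ← R4 + (7/8)·R2: [0, 0, 0, 0]
R5 ← R5 − (3/2)·R2: [0, 0, 0, 0]
The echelon form has 2 nonzero rows, and every pivot lies in the first 3 columns, so rank(P) = rank([P|b]) = 2.
The system is consistent.

yes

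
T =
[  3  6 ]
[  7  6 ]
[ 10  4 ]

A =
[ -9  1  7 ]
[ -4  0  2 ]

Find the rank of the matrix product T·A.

2

First compute TA:
[[-51,   3,  33],
 [-87,   7,  61],
 [-106,  10,  78]]
Now row reduce the product.
R2 ← R2 − (29/17)·R1: [0, 32/17, 80/17]
R3 ← R3 − (106/51)·R1: [0, 64/17, 160/17]
R3 ← R3 − (2)·R2: [0, 0, 0]
2 nonzero rows, so rank(TA) = 2.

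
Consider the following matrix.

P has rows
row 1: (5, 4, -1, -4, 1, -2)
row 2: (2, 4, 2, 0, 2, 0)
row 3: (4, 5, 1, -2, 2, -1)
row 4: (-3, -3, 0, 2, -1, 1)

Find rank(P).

2

Row reduce to echelon form.
R2 ← R2 − (2/5)·R1: [0, 12/5, 12/5, 8/5, 8/5, 4/5]
R3 ← R3 − (4/5)·R1: [0, 9/5, 9/5, 6/5, 6/5, 3/5]
R4 ← R4 + (3/5)·R1: [0, -3/5, -3/5, -2/5, -2/5, -1/5]
R3 ← R3 − (3/4)·R2: [0, 0, 0, 0, 0, 0]
R4 ← R4 + (1/4)·R2: [0, 0, 0, 0, 0, 0]
Echelon form has 2 nonzero rows, so rank(P) = 2.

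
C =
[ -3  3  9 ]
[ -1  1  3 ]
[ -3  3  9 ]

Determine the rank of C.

Row reduce to echelon form.
R2 ← R2 − (1/3)·R1: [0, 0, 0]
R3 ← R3 − R1: [0, 0, 0]
Echelon form has 1 nonzero row, so rank(C) = 1.

1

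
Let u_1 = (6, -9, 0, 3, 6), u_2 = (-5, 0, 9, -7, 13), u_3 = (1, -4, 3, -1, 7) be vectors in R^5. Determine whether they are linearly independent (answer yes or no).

no

Form the matrix with these vectors as rows and row reduce.
R2 ← R2 + (5/6)·R1: [0, -15/2, 9, -9/2, 18]
R3 ← R3 − (1/6)·R1: [0, -5/2, 3, -3/2, 6]
R3 ← R3 − (1/3)·R2: [0, 0, 0, 0, 0]
2 nonzero rows, so the 3 vectors span a space of dimension 2.
Since 2 < 3, the vectors are linearly dependent.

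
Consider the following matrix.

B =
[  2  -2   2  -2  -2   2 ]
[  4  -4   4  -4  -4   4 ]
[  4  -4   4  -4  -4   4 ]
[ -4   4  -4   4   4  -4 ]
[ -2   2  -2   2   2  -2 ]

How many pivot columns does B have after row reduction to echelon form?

1

Row reduce to echelon form.
R2 ← R2 − (2)·R1: [0, 0, 0, 0, 0, 0]
R3 ← R3 − (2)·R1: [0, 0, 0, 0, 0, 0]
R4 ← R4 + (2)·R1: [0, 0, 0, 0, 0, 0]
R5 ← R5 + R1: [0, 0, 0, 0, 0, 0]
Echelon form has 1 nonzero row, so rank(B) = 1.
Each nonzero row contributes one pivot column: 1 pivot columns.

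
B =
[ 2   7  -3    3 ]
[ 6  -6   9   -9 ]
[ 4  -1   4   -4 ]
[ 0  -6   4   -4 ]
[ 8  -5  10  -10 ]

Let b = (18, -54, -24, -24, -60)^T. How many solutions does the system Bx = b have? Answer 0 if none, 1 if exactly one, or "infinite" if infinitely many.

infinite

Row reduce the augmented matrix [B | b].
R2 ← R2 − (3)·R1: [0, -27, 18, -18, -108]
R3 ← R3 − (2)·R1: [0, -15, 10, -10, -60]
R5 ← R5 − (4)·R1: [0, -33, 22, -22, -132]
R3 ← R3 − (5/9)·R2: [0, 0, 0, 0, 0]
R4 ← R4 − (2/9)·R2: [0, 0, 0, 0, 0]
R5 ← R5 − (11/9)·R2: [0, 0, 0, 0, 0]
The echelon form has 2 nonzero rows, and every pivot lies in the first 4 columns, so rank(B) = rank([B|b]) = 2.
The system is consistent.
rank = 2 < 4 unknowns, so there are infinitely many solutions.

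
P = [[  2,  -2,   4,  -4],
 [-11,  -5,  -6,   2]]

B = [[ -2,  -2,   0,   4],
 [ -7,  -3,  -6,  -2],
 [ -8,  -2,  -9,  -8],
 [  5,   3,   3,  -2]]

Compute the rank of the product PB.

2

First compute PB:
[[-42, -18, -36, -12],
 [115,  55,  90,  10]]
Now row reduce the product.
R2 ← R2 + (115/42)·R1: [0, 40/7, -60/7, -160/7]
2 nonzero rows, so rank(PB) = 2.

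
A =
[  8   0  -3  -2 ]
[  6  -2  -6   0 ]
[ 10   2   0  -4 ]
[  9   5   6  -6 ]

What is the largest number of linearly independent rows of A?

2

Row reduce to echelon form.
R2 ← R2 − (3/4)·R1: [0, -2, -15/4, 3/2]
R3 ← R3 − (5/4)·R1: [0, 2, 15/4, -3/2]
R4 ← R4 − (9/8)·R1: [0, 5, 75/8, -15/4]
R3 ← R3 + R2: [0, 0, 0, 0]
R4 ← R4 + (5/2)·R2: [0, 0, 0, 0]
Echelon form has 2 nonzero rows, so rank(A) = 2.
The rank gives the maximum number of linearly independent rows: 2.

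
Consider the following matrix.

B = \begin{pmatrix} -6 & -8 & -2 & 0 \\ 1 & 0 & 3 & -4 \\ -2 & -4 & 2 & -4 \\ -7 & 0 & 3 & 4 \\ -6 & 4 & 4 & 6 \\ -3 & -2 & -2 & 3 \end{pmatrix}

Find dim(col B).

3

Row reduce to echelon form.
R2 ← R2 + (1/6)·R1: [0, -4/3, 8/3, -4]
R3 ← R3 − (1/3)·R1: [0, -4/3, 8/3, -4]
R4 ← R4 − (7/6)·R1: [0, 28/3, 16/3, 4]
R5 ← R5 − R1: [0, 12, 6, 6]
R6 ← R6 − (1/2)·R1: [0, 2, -1, 3]
R3 ← R3 − R2: [0, 0, 0, 0]
R4 ← R4 + (7)·R2: [0, 0, 24, -24]
R5 ← R5 + (9)·R2: [0, 0, 30, -30]
R6 ← R6 + (3/2)·R2: [0, 0, 3, -3]
Swap R3 ↔ R4
R5 ← R5 − (5/4)·R3: [0, 0, 0, 0]
R6 ← R6 − (1/8)·R3: [0, 0, 0, 0]
Echelon form has 3 nonzero rows, so rank(B) = 3.
The column space has dimension equal to the rank: 3.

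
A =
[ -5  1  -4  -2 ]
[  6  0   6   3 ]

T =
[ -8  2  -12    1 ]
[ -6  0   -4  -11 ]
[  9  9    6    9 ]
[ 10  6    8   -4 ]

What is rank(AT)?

First compute AT:
[[-22, -58,  16, -44],
 [ 36,  84, -12,  48]]
Now row reduce the product.
R2 ← R2 + (18/11)·R1: [0, -120/11, 156/11, -24]
2 nonzero rows, so rank(AT) = 2.

2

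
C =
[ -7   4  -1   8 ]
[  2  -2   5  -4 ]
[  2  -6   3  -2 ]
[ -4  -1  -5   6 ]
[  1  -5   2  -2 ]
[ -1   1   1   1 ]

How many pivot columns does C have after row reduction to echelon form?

Row reduce to echelon form.
R2 ← R2 + (2/7)·R1: [0, -6/7, 33/7, -12/7]
R3 ← R3 + (2/7)·R1: [0, -34/7, 19/7, 2/7]
R4 ← R4 − (4/7)·R1: [0, -23/7, -31/7, 10/7]
R5 ← R5 + (1/7)·R1: [0, -31/7, 13/7, -6/7]
R6 ← R6 − (1/7)·R1: [0, 3/7, 8/7, -1/7]
R3 ← R3 − (17/3)·R2: [0, 0, -24, 10]
R4 ← R4 − (23/6)·R2: [0, 0, -45/2, 8]
R5 ← R5 − (31/6)·R2: [0, 0, -45/2, 8]
R6 ← R6 + (1/2)·R2: [0, 0, 7/2, -1]
R4 ← R4 − (15/16)·R3: [0, 0, 0, -11/8]
R5 ← R5 − (15/16)·R3: [0, 0, 0, -11/8]
R6 ← R6 + (7/48)·R3: [0, 0, 0, 11/24]
R5 ← R5 − R4: [0, 0, 0, 0]
R6 ← R6 + (1/3)·R4: [0, 0, 0, 0]
Echelon form has 4 nonzero rows, so rank(C) = 4.
Each nonzero row contributes one pivot column: 4 pivot columns.

4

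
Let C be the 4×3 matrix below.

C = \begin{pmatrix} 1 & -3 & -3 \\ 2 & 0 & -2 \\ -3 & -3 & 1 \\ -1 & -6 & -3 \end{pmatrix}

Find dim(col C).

2

Row reduce to echelon form.
R2 ← R2 − (2)·R1: [0, 6, 4]
R3 ← R3 + (3)·R1: [0, -12, -8]
R4 ← R4 + R1: [0, -9, -6]
R3 ← R3 + (2)·R2: [0, 0, 0]
R4 ← R4 + (3/2)·R2: [0, 0, 0]
Echelon form has 2 nonzero rows, so rank(C) = 2.
The column space has dimension equal to the rank: 2.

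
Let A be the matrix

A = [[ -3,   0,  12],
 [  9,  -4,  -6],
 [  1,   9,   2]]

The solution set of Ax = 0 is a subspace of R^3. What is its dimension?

0

Row reduce to echelon form.
R2 ← R2 + (3)·R1: [0, -4, 30]
R3 ← R3 + (1/3)·R1: [0, 9, 6]
R3 ← R3 + (9/4)·R2: [0, 0, 147/2]
3 nonzero rows, so rank(A) = 3.
A has 3 columns; by rank–nullity, nullity = 3 − 3 = 0.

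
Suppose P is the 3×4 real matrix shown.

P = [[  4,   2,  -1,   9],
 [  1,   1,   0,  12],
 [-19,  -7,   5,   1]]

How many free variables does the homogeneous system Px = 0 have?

Row reduce to echelon form.
R2 ← R2 − (1/4)·R1: [0, 1/2, 1/4, 39/4]
R3 ← R3 + (19/4)·R1: [0, 5/2, 1/4, 175/4]
R3 ← R3 − (5)·R2: [0, 0, -1, -5]
3 nonzero rows, so rank(P) = 3.
P has 4 columns; by rank–nullity, nullity = 4 − 3 = 1.

1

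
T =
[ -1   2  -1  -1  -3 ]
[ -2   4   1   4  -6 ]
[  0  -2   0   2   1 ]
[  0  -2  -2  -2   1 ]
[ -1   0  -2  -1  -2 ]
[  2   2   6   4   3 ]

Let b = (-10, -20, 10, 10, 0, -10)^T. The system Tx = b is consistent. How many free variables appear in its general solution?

Row reduce the augmented matrix [T | b].
R2 ← R2 − (2)·R1: [0, 0, 3, 6, 0, 0]
R5 ← R5 − R1: [0, -2, -1, 0, 1, 10]
R6 ← R6 + (2)·R1: [0, 6, 4, 2, -3, -30]
Swap R2 ↔ R3
R4 ← R4 − R2: [0, 0, -2, -4, 0, 0]
R5 ← R5 − R2: [0, 0, -1, -2, 0, 0]
R6 ← R6 + (3)·R2: [0, 0, 4, 8, 0, 0]
R4 ← R4 + (2/3)·R3: [0, 0, 0, 0, 0, 0]
R5 ← R5 + (1/3)·R3: [0, 0, 0, 0, 0, 0]
R6 ← R6 − (4/3)·R3: [0, 0, 0, 0, 0, 0]
The echelon form has 3 nonzero rows, and every pivot lies in the first 5 columns, so rank(T) = rank([T|b]) = 3.
The system is consistent.
Free variables = (unknowns) − (rank) = 5 − 3 = 2.

2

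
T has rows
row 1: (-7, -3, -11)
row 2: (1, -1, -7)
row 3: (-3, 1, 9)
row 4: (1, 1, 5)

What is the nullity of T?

Row reduce to echelon form.
R2 ← R2 + (1/7)·R1: [0, -10/7, -60/7]
R3 ← R3 − (3/7)·R1: [0, 16/7, 96/7]
R4 ← R4 + (1/7)·R1: [0, 4/7, 24/7]
R3 ← R3 + (8/5)·R2: [0, 0, 0]
R4 ← R4 + (2/5)·R2: [0, 0, 0]
2 nonzero rows, so rank(T) = 2.
T has 3 columns; by rank–nullity, nullity = 3 − 2 = 1.

1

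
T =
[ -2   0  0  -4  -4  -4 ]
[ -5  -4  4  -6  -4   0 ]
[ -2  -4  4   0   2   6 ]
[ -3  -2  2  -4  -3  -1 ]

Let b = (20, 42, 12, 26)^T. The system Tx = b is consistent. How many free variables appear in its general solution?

4

Row reduce the augmented matrix [T | b].
R2 ← R2 − (5/2)·R1: [0, -4, 4, 4, 6, 10, -8]
R3 ← R3 − R1: [0, -4, 4, 4, 6, 10, -8]
R4 ← R4 − (3/2)·R1: [0, -2, 2, 2, 3, 5, -4]
R3 ← R3 − R2: [0, 0, 0, 0, 0, 0, 0]
R4 ← R4 − (1/2)·R2: [0, 0, 0, 0, 0, 0, 0]
The echelon form has 2 nonzero rows, and every pivot lies in the first 6 columns, so rank(T) = rank([T|b]) = 2.
The system is consistent.
Free variables = (unknowns) − (rank) = 6 − 2 = 4.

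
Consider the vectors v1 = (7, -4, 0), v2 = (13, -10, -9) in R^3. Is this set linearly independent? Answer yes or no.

yes

Form the matrix with these vectors as rows and row reduce.
R2 ← R2 − (13/7)·R1: [0, -18/7, -9]
2 nonzero rows, so the 2 vectors span a space of dimension 2.
Since 2 = 2, the vectors are linearly independent.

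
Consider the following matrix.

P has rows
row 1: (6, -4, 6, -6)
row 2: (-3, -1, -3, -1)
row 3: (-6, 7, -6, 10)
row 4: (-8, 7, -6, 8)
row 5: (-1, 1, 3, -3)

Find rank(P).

3

Row reduce to echelon form.
R2 ← R2 + (1/2)·R1: [0, -3, 0, -4]
R3 ← R3 + R1: [0, 3, 0, 4]
R4 ← R4 + (4/3)·R1: [0, 5/3, 2, 0]
R5 ← R5 + (1/6)·R1: [0, 1/3, 4, -4]
R3 ← R3 + R2: [0, 0, 0, 0]
R4 ← R4 + (5/9)·R2: [0, 0, 2, -20/9]
R5 ← R5 + (1/9)·R2: [0, 0, 4, -40/9]
Swap R3 ↔ R4
R5 ← R5 − (2)·R3: [0, 0, 0, 0]
Echelon form has 3 nonzero rows, so rank(P) = 3.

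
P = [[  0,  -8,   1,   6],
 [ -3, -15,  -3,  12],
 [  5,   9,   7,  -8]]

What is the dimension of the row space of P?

2

Row reduce to echelon form.
Swap R1 ↔ R2
R3 ← R3 + (5/3)·R1: [0, -16, 2, 12]
R3 ← R3 − (2)·R2: [0, 0, 0, 0]
Echelon form has 2 nonzero rows, so rank(P) = 2.
The row space has dimension equal to the rank: 2.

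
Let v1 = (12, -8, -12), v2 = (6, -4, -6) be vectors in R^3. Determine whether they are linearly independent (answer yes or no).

no

Form the matrix with these vectors as rows and row reduce.
R2 ← R2 − (1/2)·R1: [0, 0, 0]
1 nonzero row, so the 2 vectors span a space of dimension 1.
Since 1 < 2, the vectors are linearly dependent.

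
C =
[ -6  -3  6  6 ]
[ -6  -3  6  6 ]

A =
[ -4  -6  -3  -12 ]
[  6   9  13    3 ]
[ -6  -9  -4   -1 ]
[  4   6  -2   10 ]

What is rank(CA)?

1

First compute CA:
[[ -6,  -9, -57, 117],
 [ -6,  -9, -57, 117]]
Now row reduce the product.
R2 ← R2 − R1: [0, 0, 0, 0]
1 nonzero row, so rank(CA) = 1.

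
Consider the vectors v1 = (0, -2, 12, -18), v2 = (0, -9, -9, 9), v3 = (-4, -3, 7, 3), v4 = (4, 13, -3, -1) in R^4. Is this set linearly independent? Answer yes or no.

Form the matrix with these vectors as rows and row reduce.
Swap R1 ↔ R3
R4 ← R4 + R1: [0, 10, 4, 2]
R3 ← R3 − (2/9)·R2: [0, 0, 14, -20]
R4 ← R4 + (10/9)·R2: [0, 0, -6, 12]
R4 ← R4 + (3/7)·R3: [0, 0, 0, 24/7]
4 nonzero rows, so the 4 vectors span a space of dimension 4.
Since 4 = 4, the vectors are linearly independent.

yes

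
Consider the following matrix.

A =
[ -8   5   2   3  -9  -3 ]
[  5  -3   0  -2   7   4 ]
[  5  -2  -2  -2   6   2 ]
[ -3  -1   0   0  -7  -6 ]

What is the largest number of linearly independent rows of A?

4

Row reduce to echelon form.
R2 ← R2 + (5/8)·R1: [0, 1/8, 5/4, -1/8, 11/8, 17/8]
R3 ← R3 + (5/8)·R1: [0, 9/8, -3/4, -1/8, 3/8, 1/8]
R4 ← R4 − (3/8)·R1: [0, -23/8, -3/4, -9/8, -29/8, -39/8]
R3 ← R3 − (9)·R2: [0, 0, -12, 1, -12, -19]
R4 ← R4 + (23)·R2: [0, 0, 28, -4, 28, 44]
R4 ← R4 + (7/3)·R3: [0, 0, 0, -5/3, 0, -1/3]
Echelon form has 4 nonzero rows, so rank(A) = 4.
The rank gives the maximum number of linearly independent rows: 4.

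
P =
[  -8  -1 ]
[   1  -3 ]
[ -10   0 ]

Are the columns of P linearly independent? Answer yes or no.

Row reduce P to echelon form.
R2 ← R2 + (1/8)·R1: [0, -25/8]
R3 ← R3 − (5/4)·R1: [0, 5/4]
R3 ← R3 + (2/5)·R2: [0, 0]
2 pivots among 2 columns.
Every column is a pivot column, so the columns are linearly independent.

yes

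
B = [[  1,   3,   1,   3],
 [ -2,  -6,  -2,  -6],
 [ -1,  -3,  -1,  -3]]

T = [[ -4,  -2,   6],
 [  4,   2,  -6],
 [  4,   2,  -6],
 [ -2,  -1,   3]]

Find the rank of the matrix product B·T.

1

First compute BT:
[[  6,   3,  -9],
 [-12,  -6,  18],
 [ -6,  -3,   9]]
Now row reduce the product.
R2 ← R2 + (2)·R1: [0, 0, 0]
R3 ← R3 + R1: [0, 0, 0]
1 nonzero row, so rank(BT) = 1.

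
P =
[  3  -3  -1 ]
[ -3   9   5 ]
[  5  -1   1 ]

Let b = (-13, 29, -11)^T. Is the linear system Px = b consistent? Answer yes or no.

yes

Row reduce the augmented matrix [P | b].
R2 ← R2 + R1: [0, 6, 4, 16]
R3 ← R3 − (5/3)·R1: [0, 4, 8/3, 32/3]
R3 ← R3 − (2/3)·R2: [0, 0, 0, 0]
The echelon form has 2 nonzero rows, and every pivot lies in the first 3 columns, so rank(P) = rank([P|b]) = 2.
The system is consistent.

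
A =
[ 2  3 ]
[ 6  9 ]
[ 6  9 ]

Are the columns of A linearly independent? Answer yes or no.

Row reduce A to echelon form.
R2 ← R2 − (3)·R1: [0, 0]
R3 ← R3 − (3)·R1: [0, 0]
1 pivot among 2 columns.
Only 1 < 2 pivot columns, so the columns are linearly dependent.

no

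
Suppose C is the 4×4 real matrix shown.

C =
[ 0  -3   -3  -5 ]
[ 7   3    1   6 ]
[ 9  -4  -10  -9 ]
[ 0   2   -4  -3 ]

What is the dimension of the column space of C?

3

Row reduce to echelon form.
Swap R1 ↔ R2
R3 ← R3 − (9/7)·R1: [0, -55/7, -79/7, -117/7]
R3 ← R3 − (55/21)·R2: [0, 0, -24/7, -76/21]
R4 ← R4 + (2/3)·R2: [0, 0, -6, -19/3]
R4 ← R4 − (7/4)·R3: [0, 0, 0, 0]
Echelon form has 3 nonzero rows, so rank(C) = 3.
The column space has dimension equal to the rank: 3.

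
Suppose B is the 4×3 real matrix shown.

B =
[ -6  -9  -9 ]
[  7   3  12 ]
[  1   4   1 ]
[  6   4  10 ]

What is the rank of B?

Row reduce to echelon form.
R2 ← R2 + (7/6)·R1: [0, -15/2, 3/2]
R3 ← R3 + (1/6)·R1: [0, 5/2, -1/2]
R4 ← R4 + R1: [0, -5, 1]
R3 ← R3 + (1/3)·R2: [0, 0, 0]
R4 ← R4 − (2/3)·R2: [0, 0, 0]
Echelon form has 2 nonzero rows, so rank(B) = 2.

2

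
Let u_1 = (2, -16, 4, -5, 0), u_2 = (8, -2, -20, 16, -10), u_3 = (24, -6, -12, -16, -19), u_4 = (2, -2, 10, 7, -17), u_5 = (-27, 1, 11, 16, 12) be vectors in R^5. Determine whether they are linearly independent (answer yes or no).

Form the matrix with these vectors as rows and row reduce.
R2 ← R2 − (4)·R1: [0, 62, -36, 36, -10]
R3 ← R3 − (12)·R1: [0, 186, -60, 44, -19]
R4 ← R4 − R1: [0, 14, 6, 12, -17]
R5 ← R5 + (27/2)·R1: [0, -215, 65, -103/2, 12]
R3 ← R3 − (3)·R2: [0, 0, 48, -64, 11]
R4 ← R4 − (7/31)·R2: [0, 0, 438/31, 120/31, -457/31]
R5 ← R5 + (215/62)·R2: [0, 0, -1855/31, 4547/62, -703/31]
R4 ← R4 − (73/248)·R3: [0, 0, 0, 704/31, -4459/248]
R5 ← R5 + (1855/1488)·R3: [0, 0, 0, -1199/186, -13339/1488]
R5 ← R5 + (109/384)·R4: [0, 0, 0, 0, -43217/3072]
5 nonzero rows, so the 5 vectors span a space of dimension 5.
Since 5 = 5, the vectors are linearly independent.

yes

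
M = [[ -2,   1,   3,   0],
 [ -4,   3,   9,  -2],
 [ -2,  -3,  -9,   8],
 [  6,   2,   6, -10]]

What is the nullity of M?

Row reduce to echelon form.
R2 ← R2 − (2)·R1: [0, 1, 3, -2]
R3 ← R3 − R1: [0, -4, -12, 8]
R4 ← R4 + (3)·R1: [0, 5, 15, -10]
R3 ← R3 + (4)·R2: [0, 0, 0, 0]
R4 ← R4 − (5)·R2: [0, 0, 0, 0]
2 nonzero rows, so rank(M) = 2.
M has 4 columns; by rank–nullity, nullity = 4 − 2 = 2.

2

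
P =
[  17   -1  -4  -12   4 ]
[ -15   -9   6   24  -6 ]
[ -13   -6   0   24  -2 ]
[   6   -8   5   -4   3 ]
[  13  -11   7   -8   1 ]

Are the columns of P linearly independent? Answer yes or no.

no

Row reduce P to echelon form.
R2 ← R2 + (15/17)·R1: [0, -168/17, 42/17, 228/17, -42/17]
R3 ← R3 + (13/17)·R1: [0, -115/17, -52/17, 252/17, 18/17]
R4 ← R4 − (6/17)·R1: [0, -130/17, 109/17, 4/17, 27/17]
R5 ← R5 − (13/17)·R1: [0, -174/17, 171/17, 20/17, -35/17]
R3 ← R3 − (115/168)·R2: [0, 0, -19/4, 79/14, 11/4]
R4 ← R4 − (65/84)·R2: [0, 0, 9/2, -71/7, 7/2]
R5 ← R5 − (29/28)·R2: [0, 0, 15/2, -89/7, 1/2]
R4 ← R4 + (18/19)·R3: [0, 0, 0, -638/133, 116/19]
R5 ← R5 + (30/19)·R3: [0, 0, 0, -506/133, 92/19]
R5 ← R5 − (23/29)·R4: [0, 0, 0, 0, 0]
4 pivots among 5 columns.
Only 4 < 5 pivot columns, so the columns are linearly dependent.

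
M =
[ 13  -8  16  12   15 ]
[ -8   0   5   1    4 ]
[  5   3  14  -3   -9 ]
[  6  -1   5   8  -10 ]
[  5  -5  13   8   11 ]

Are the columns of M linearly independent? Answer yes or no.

no

Row reduce M to echelon form.
R2 ← R2 + (8/13)·R1: [0, -64/13, 193/13, 109/13, 172/13]
R3 ← R3 − (5/13)·R1: [0, 79/13, 102/13, -99/13, -192/13]
R4 ← R4 − (6/13)·R1: [0, 35/13, -31/13, 32/13, -220/13]
R5 ← R5 − (5/13)·R1: [0, -25/13, 89/13, 44/13, 68/13]
R3 ← R3 + (79/64)·R2: [0, 0, 1675/64, 175/64, 25/16]
R4 ← R4 + (35/64)·R2: [0, 0, 367/64, 451/64, -155/16]
R5 ← R5 − (25/64)·R2: [0, 0, 67/64, 7/64, 1/16]
R4 ← R4 − (367/1675)·R3: [0, 0, 0, 432/67, -672/67]
R5 ← R5 − (1/25)·R3: [0, 0, 0, 0, 0]
4 pivots among 5 columns.
Only 4 < 5 pivot columns, so the columns are linearly dependent.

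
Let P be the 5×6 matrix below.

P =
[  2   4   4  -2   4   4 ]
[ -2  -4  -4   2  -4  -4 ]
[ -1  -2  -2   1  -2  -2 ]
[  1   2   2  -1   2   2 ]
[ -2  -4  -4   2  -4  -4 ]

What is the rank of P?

Row reduce to echelon form.
R2 ← R2 + R1: [0, 0, 0, 0, 0, 0]
R3 ← R3 + (1/2)·R1: [0, 0, 0, 0, 0, 0]
R4 ← R4 − (1/2)·R1: [0, 0, 0, 0, 0, 0]
R5 ← R5 + R1: [0, 0, 0, 0, 0, 0]
Echelon form has 1 nonzero row, so rank(P) = 1.

1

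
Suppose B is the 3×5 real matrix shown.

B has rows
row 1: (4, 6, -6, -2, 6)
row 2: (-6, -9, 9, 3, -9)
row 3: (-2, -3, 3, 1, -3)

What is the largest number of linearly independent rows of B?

Row reduce to echelon form.
R2 ← R2 + (3/2)·R1: [0, 0, 0, 0, 0]
R3 ← R3 + (1/2)·R1: [0, 0, 0, 0, 0]
Echelon form has 1 nonzero row, so rank(B) = 1.
The rank gives the maximum number of linearly independent rows: 1.

1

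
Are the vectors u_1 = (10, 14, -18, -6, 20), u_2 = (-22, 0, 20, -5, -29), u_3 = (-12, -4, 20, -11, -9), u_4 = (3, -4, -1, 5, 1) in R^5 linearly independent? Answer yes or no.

yes

Form the matrix with these vectors as rows and row reduce.
R2 ← R2 + (11/5)·R1: [0, 154/5, -98/5, -91/5, 15]
R3 ← R3 + (6/5)·R1: [0, 64/5, -8/5, -91/5, 15]
R4 ← R4 − (3/10)·R1: [0, -41/5, 22/5, 34/5, -5]
R3 ← R3 − (32/77)·R2: [0, 0, 72/11, -117/11, 675/77]
R4 ← R4 + (41/154)·R2: [0, 0, -9/11, 43/22, -155/154]
R4 ← R4 + (1/8)·R3: [0, 0, 0, 5/8, 5/56]
4 nonzero rows, so the 4 vectors span a space of dimension 4.
Since 4 = 4, the vectors are linearly independent.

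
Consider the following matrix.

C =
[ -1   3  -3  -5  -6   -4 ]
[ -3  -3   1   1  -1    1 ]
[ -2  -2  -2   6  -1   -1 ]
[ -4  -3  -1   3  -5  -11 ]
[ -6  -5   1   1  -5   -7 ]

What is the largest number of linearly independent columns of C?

Row reduce to echelon form.
R2 ← R2 − (3)·R1: [0, -12, 10, 16, 17, 13]
R3 ← R3 − (2)·R1: [0, -8, 4, 16, 11, 7]
R4 ← R4 − (4)·R1: [0, -15, 11, 23, 19, 5]
R5 ← R5 − (6)·R1: [0, -23, 19, 31, 31, 17]
R3 ← R3 − (2/3)·R2: [0, 0, -8/3, 16/3, -1/3, -5/3]
R4 ← R4 − (5/4)·R2: [0, 0, -3/2, 3, -9/4, -45/4]
R5 ← R5 − (23/12)·R2: [0, 0, -1/6, 1/3, -19/12, -95/12]
R4 ← R4 − (9/16)·R3: [0, 0, 0, 0, -33/16, -165/16]
R5 ← R5 − (1/16)·R3: [0, 0, 0, 0, -25/16, -125/16]
R5 ← R5 − (25/33)·R4: [0, 0, 0, 0, 0, 0]
Echelon form has 4 nonzero rows, so rank(C) = 4.
The rank gives the maximum number of linearly independent columns: 4.

4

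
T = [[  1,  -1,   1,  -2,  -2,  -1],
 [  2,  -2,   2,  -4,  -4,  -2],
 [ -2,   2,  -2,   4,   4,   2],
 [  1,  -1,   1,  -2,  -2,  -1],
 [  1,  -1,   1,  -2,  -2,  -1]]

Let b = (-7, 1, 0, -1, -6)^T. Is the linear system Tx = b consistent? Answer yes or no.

no

Row reduce the augmented matrix [T | b].
R2 ← R2 − (2)·R1: [0, 0, 0, 0, 0, 0, 15]
R3 ← R3 + (2)·R1: [0, 0, 0, 0, 0, 0, -14]
R4 ← R4 − R1: [0, 0, 0, 0, 0, 0, 6]
R5 ← R5 − R1: [0, 0, 0, 0, 0, 0, 1]
R3 ← R3 + (14/15)·R2: [0, 0, 0, 0, 0, 0, 0]
R4 ← R4 − (2/5)·R2: [0, 0, 0, 0, 0, 0, 0]
R5 ← R5 − (1/15)·R2: [0, 0, 0, 0, 0, 0, 0]
The echelon form has 2 nonzero rows; the last pivot sits in the augmented column, so rank(T) = 1 but rank([T|b]) = 2.
Since the ranks differ, the system is inconsistent.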